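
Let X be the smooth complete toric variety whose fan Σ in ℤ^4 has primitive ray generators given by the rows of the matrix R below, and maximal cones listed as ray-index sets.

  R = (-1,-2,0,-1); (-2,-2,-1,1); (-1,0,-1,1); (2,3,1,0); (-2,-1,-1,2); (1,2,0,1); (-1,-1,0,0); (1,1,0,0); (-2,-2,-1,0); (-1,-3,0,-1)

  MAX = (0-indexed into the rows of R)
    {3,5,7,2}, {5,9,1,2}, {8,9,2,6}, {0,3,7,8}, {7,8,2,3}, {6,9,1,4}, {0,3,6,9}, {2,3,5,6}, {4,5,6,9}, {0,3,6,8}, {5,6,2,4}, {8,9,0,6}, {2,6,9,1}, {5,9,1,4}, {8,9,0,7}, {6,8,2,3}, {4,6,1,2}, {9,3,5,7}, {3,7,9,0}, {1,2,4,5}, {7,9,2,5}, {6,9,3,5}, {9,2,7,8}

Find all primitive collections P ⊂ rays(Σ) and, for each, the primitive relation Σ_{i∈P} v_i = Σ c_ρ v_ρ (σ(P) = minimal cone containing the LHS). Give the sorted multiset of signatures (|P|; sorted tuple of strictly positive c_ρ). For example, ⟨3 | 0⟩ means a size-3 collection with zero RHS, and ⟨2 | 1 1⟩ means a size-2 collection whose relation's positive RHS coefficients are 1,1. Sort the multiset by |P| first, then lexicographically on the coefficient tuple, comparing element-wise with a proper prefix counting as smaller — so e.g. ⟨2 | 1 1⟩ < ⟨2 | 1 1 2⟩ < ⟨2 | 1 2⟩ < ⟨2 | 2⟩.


The 17 primitive collections of Σ (r=10, n=4):

  {0,5}:  v_{0} + v_{5} = 0 ; sig = ⟨2 | 0⟩
  {6,7}:  v_{6} + v_{7} = 0 ; sig = ⟨2 | 0⟩
  {0,2}:  v_{0} + v_{2} = v_{8} ; sig = ⟨2 | 1⟩
  {5,8}:  v_{5} + v_{8} = v_{2} ; sig = ⟨2 | 1⟩
  {0,4}:  v_{0} + v_{4} = v_{1} + v_{6} ; sig = ⟨2 | 1 1⟩
  {1,3}:  v_{1} + v_{3} = v_{5} + v_{6} ; sig = ⟨2 | 1 1⟩
  {4,7}:  v_{4} + v_{7} = v_{1} + v_{5} ; sig = ⟨2 | 1 1⟩
  {0,1}:  v_{0} + v_{1} = v_{2} + v_{6} + v_{9} ; sig = ⟨2 | 1 1 1⟩
  {1,7}:  v_{1} + v_{7} = v_{2} + v_{5} + v_{9} ; sig = ⟨2 | 1 1 1⟩
  {4,8}:  v_{4} + v_{8} = v_{1} + v_{2} + v_{6} ; sig = ⟨2 | 1 1 1⟩
  {1,8}:  v_{1} + v_{8} = 2·v_{2} + v_{6} + v_{9} ; sig = ⟨2 | 1 1 2⟩
  {3,4}:  v_{3} + v_{4} = 2·v_{5} + 2·v_{6} ; sig = ⟨2 | 2 2⟩
  {2,3,9}:  v_{2} + v_{3} + v_{9} = 0 ; sig = ⟨3 | 0⟩
  {1,5,6}:  v_{1} + v_{5} + v_{6} = v_{4} ; sig = ⟨3 | 1⟩
  {3,8,9}:  v_{3} + v_{8} + v_{9} = v_{0} ; sig = ⟨3 | 1⟩
  {2,4,9}:  v_{2} + v_{4} + v_{9} = 2·v_{1} ; sig = ⟨3 | 2⟩
  {2,5,6,9}:  v_{2} + v_{5} + v_{6} + v_{9} = v_{1} ; sig = ⟨4 | 1⟩

so the primitive-relation signature multiset is
[⟨2 | 0⟩, ⟨2 | 0⟩, ⟨2 | 1⟩, ⟨2 | 1⟩, ⟨2 | 1 1⟩, ⟨2 | 1 1⟩, ⟨2 | 1 1⟩, ⟨2 | 1 1 1⟩, ⟨2 | 1 1 1⟩, ⟨2 | 1 1 1⟩, ⟨2 | 1 1 2⟩, ⟨2 | 2 2⟩, ⟨3 | 0⟩, ⟨3 | 1⟩, ⟨3 | 1⟩, ⟨3 | 2⟩, ⟨4 | 1⟩]


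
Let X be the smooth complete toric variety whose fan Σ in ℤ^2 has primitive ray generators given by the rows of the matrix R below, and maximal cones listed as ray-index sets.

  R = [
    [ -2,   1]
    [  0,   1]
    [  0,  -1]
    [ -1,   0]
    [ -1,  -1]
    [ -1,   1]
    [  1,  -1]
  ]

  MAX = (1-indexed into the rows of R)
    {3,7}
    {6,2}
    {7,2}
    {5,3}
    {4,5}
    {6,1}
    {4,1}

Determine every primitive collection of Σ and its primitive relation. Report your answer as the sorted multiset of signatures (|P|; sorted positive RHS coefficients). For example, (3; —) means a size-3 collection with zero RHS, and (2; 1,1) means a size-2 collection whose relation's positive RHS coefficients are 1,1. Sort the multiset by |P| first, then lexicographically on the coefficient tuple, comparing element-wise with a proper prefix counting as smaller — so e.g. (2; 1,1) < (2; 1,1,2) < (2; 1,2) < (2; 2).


14 minimal non-faces of Δ(Σ) (on 7 rays):

  P={2,3}:  v_{2} + v_{3} = 0  →  sig = (2; —)
  P={6,7}:  v_{6} + v_{7} = 0  →  sig = (2; —)
  P={1,7}:  v_{1} + v_{7} = v_{4}  →  sig = (2; 1)
  P={2,4}:  v_{2} + v_{4} = v_{6}  →  sig = (2; 1)
  P={2,5}:  v_{2} + v_{5} = v_{4}  →  sig = (2; 1)
  P={3,4}:  v_{3} + v_{4} = v_{5}  →  sig = (2; 1)
  P={3,6}:  v_{3} + v_{6} = v_{4}  →  sig = (2; 1)
  P={4,6}:  v_{4} + v_{6} = v_{1}  →  sig = (2; 1)
  P={4,7}:  v_{4} + v_{7} = v_{3}  →  sig = (2; 1)
  P={1,2}:  v_{1} + v_{2} = 2·v_{6}  →  sig = (2; 2)
  P={1,3}:  v_{1} + v_{3} = 2·v_{4}  →  sig = (2; 2)
  P={5,6}:  v_{5} + v_{6} = 2·v_{4}  →  sig = (2; 2)
  P={5,7}:  v_{5} + v_{7} = 2·v_{3}  →  sig = (2; 2)
  P={1,5}:  v_{1} + v_{5} = 3·v_{4}  →  sig = (2; 3)

Signatures (|P|; sorted positive RHS coefficients), sorted:
    |P|=2: 14 collections, coeffs (), (), (1), (1), (1), (1), (1), (1), (1), (2), (2), (2), (2), (3)


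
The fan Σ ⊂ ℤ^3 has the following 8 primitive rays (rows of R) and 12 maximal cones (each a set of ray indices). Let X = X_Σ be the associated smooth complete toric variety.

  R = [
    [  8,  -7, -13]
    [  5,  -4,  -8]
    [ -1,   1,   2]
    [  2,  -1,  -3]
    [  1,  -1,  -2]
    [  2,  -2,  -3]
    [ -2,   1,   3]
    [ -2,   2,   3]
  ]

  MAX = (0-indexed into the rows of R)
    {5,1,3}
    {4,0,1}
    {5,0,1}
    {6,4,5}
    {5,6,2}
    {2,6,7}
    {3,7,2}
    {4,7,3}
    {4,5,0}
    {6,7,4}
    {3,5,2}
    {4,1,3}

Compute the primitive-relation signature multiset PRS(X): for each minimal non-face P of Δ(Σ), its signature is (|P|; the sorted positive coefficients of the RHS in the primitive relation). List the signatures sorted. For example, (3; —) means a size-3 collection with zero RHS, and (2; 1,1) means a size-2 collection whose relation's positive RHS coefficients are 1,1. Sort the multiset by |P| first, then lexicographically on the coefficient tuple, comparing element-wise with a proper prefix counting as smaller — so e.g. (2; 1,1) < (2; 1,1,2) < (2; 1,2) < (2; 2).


Δ(Σ) — 8 vertices, 12 min non-faces:

  {2,4}:  v_{2} + v_{4} = 0  →  sig = (2; —)
  {3,6}:  v_{3} + v_{6} = 0  →  sig = (2; —)
  {5,7}:  v_{5} + v_{7} = 0  →  sig = (2; —)
  {0,2}:  v_{0} + v_{2} = v_{1} + v_{5}  →  sig = (2; 1,1)
  {0,7}:  v_{0} + v_{7} = v_{1} + v_{4}  →  sig = (2; 1,1)
  {1,2}:  v_{1} + v_{2} = v_{3} + v_{5}  →  sig = (2; 1,1)
  {1,6}:  v_{1} + v_{6} = v_{4} + v_{5}  →  sig = (2; 1,1)
  {1,7}:  v_{1} + v_{7} = v_{3} + v_{4}  →  sig = (2; 1,1)
  {0,3}:  v_{0} + v_{3} = 2·v_{1}  →  sig = (2; 2)
  {0,6}:  v_{0} + v_{6} = 2·v_{4} + 2·v_{5}  →  sig = (2; 2,2)
  {1,4,5}:  v_{1} + v_{4} + v_{5} = v_{0}  →  sig = (3; 1)
  {3,4,5}:  v_{3} + v_{4} + v_{5} = v_{1}  →  sig = (3; 1)

Hence PRS(X_Σ) =
    |P|=2: 10 collections, coeffs (), (), (), (1,1), (1,1), (1,1), (1,1), (1,1), (2), (2,2)
    |P|=3: 2 collections, coeffs (1), (1)


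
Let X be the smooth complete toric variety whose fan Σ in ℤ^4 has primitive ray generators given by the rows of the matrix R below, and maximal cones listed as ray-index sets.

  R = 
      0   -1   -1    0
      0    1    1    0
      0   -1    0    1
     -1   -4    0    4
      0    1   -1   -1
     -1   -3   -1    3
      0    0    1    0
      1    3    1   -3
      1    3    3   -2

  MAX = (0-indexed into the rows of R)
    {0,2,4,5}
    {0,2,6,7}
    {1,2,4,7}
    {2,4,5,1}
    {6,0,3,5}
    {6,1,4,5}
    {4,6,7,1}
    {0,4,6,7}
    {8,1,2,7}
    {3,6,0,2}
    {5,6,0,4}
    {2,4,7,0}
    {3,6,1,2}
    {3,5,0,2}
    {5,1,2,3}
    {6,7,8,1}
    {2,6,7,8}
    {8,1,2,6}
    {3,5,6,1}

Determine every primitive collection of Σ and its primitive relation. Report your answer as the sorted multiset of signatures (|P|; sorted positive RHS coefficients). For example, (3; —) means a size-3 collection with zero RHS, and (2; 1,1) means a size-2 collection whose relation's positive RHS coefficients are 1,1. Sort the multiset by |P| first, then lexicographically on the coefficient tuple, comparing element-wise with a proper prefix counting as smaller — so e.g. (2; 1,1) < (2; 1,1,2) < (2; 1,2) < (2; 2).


11 collections generate NE(X_Σ); each relation:

  P={0,1}:  v_{0} + v_{1} = 0  so sig = (2; —)
  P={5,7}:  v_{5} + v_{7} = 0  so sig = (2; —)
  P={3,4}:  v_{3} + v_{4} = v_{5}  so sig = (2; 1)
  P={3,7}:  v_{3} + v_{7} = v_{2} + v_{6}  so sig = (2; 1,1)
  P={4,8}:  v_{4} + v_{8} = v_{1} + v_{7}  so sig = (2; 1,1)
  P={0,8}:  v_{0} + v_{8} = v_{2} + v_{6} + v_{7}  so sig = (2; 1,1,1)
  P={5,8}:  v_{5} + v_{8} = v_{1} + v_{2} + v_{6}  so sig = (2; 1,1,1)
  P={3,8}:  v_{3} + v_{8} = v_{1} + 2·v_{2} + 2·v_{6}  so sig = (2; 1,2,2)
  P={2,4,6}:  v_{2} + v_{4} + v_{6} = 0  so sig = (3; —)
  P={2,5,6}:  v_{2} + v_{5} + v_{6} = v_{3}  so sig = (3; 1)
  P={1,2,6,7}:  v_{1} + v_{2} + v_{6} + v_{7} = v_{8}  so sig = (4; 1)

Signatures (|P|; sorted positive RHS coefficients), sorted:
    (2; —)
    (2; —)
    (2; 1)
    (2; 1,1)
    (2; 1,1)
    (2; 1,1,1)
    (2; 1,1,1)
    (2; 1,2,2)
    (3; —)
    (3; 1)
    (4; 1)


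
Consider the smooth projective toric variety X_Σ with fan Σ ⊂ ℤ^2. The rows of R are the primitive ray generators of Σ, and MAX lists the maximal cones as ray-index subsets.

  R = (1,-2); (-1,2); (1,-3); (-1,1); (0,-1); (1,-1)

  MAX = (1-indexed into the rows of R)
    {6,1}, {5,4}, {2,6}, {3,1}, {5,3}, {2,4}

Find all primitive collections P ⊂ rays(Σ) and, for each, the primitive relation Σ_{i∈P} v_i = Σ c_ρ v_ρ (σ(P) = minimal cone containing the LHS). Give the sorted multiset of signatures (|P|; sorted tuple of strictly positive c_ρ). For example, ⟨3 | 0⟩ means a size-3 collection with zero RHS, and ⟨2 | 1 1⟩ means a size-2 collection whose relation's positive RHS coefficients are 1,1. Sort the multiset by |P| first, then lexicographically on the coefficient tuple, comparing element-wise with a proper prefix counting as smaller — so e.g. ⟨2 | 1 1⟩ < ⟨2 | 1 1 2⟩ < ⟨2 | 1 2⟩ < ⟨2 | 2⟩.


|primitive collections| = 9. Relations:

  • {1,2}:  v_{1} + v_{2} = 0  ⟹  sig = ⟨2 | 0⟩
  • {4,6}:  v_{4} + v_{6} = 0  ⟹  sig = ⟨2 | 0⟩
  • {1,4}:  v_{1} + v_{4} = v_{5}  ⟹  sig = ⟨2 | 1⟩
  • {1,5}:  v_{1} + v_{5} = v_{3}  ⟹  sig = ⟨2 | 1⟩
  • {2,3}:  v_{2} + v_{3} = v_{5}  ⟹  sig = ⟨2 | 1⟩
  • {2,5}:  v_{2} + v_{5} = v_{4}  ⟹  sig = ⟨2 | 1⟩
  • {5,6}:  v_{5} + v_{6} = v_{1}  ⟹  sig = ⟨2 | 1⟩
  • {3,4}:  v_{3} + v_{4} = 2·v_{5}  ⟹  sig = ⟨2 | 2⟩
  • {3,6}:  v_{3} + v_{6} = 2·v_{1}  ⟹  sig = ⟨2 | 2⟩

Hence PRS(X_Σ) =
{ ⟨2 | 0⟩ ×2,  ⟨2 | 1⟩ ×5,  ⟨2 | 2⟩ ×2 }


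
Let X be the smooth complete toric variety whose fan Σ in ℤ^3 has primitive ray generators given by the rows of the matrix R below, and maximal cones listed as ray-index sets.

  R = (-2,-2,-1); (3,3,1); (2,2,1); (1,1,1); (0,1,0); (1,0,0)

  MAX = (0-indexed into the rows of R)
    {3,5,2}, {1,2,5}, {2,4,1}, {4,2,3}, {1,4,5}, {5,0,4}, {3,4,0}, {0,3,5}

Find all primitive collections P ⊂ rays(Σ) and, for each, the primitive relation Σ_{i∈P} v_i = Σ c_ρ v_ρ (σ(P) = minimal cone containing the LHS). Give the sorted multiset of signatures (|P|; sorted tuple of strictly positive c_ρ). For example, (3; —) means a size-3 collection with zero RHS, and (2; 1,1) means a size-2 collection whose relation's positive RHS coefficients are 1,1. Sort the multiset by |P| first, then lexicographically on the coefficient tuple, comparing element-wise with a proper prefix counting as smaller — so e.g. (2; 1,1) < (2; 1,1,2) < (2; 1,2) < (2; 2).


The 5 primitive collections of Σ (r=6, n=3):

  {0,2}:  v_{0} + v_{2} = 0  →  sig = (2; —)
  {0,1}:  v_{0} + v_{1} = v_{4} + v_{5}  →  sig = (2; 1,1)
  {1,3}:  v_{1} + v_{3} = 2·v_{2}  →  sig = (2; 2)
  {2,4,5}:  v_{2} + v_{4} + v_{5} = v_{1}  →  sig = (3; 1)
  {3,4,5}:  v_{3} + v_{4} + v_{5} = v_{2}  →  sig = (3; 1)

so the primitive-relation signature multiset is
{ (2; —),  (2; 1,1),  (2; 2),  (3; 1) ×2 }


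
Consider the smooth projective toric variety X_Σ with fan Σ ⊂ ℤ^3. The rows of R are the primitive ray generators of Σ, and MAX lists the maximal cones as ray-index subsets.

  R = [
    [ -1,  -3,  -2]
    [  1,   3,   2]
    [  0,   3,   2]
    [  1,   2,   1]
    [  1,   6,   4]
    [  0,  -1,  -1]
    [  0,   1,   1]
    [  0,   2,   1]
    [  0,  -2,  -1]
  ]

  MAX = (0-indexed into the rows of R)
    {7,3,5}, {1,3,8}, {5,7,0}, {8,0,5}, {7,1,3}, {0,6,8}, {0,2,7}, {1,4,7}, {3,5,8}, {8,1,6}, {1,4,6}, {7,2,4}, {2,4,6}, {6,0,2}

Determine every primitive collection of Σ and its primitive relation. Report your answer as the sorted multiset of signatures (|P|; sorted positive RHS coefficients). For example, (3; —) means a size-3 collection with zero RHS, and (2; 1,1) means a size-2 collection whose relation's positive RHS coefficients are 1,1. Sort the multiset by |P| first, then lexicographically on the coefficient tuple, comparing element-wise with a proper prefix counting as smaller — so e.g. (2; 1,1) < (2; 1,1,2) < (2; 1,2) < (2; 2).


15 collections generate NE(X_Σ); each relation:

  P={0,1}:  v_{0} + v_{1} = 0 — sig = (2; —)
  P={5,6}:  v_{5} + v_{6} = 0 — sig = (2; —)
  P={7,8}:  v_{7} + v_{8} = 0 — sig = (2; —)
  P={0,3}:  v_{0} + v_{3} = v_{5} — sig = (2; 1)
  P={0,4}:  v_{0} + v_{4} = v_{2} — sig = (2; 1)
  P={1,2}:  v_{1} + v_{2} = v_{4} — sig = (2; 1)
  P={1,5}:  v_{1} + v_{5} = v_{3} — sig = (2; 1)
  P={2,5}:  v_{2} + v_{5} = v_{7} — sig = (2; 1)
  P={2,8}:  v_{2} + v_{8} = v_{6} — sig = (2; 1)
  P={3,6}:  v_{3} + v_{6} = v_{1} — sig = (2; 1)
  P={6,7}:  v_{6} + v_{7} = v_{2} — sig = (2; 1)
  P={2,3}:  v_{2} + v_{3} = v_{1} + v_{7} — sig = (2; 1,1)
  P={4,5}:  v_{4} + v_{5} = v_{1} + v_{7} — sig = (2; 1,1)
  P={4,8}:  v_{4} + v_{8} = v_{1} + v_{6} — sig = (2; 1,1)
  P={3,4}:  v_{3} + v_{4} = 2·v_{1} + v_{7} — sig = (2; 1,2)

so the primitive-relation signature multiset is
{ (2; —) ×3,  (2; 1) ×8,  (2; 1,1) ×3,  (2; 1,2) }


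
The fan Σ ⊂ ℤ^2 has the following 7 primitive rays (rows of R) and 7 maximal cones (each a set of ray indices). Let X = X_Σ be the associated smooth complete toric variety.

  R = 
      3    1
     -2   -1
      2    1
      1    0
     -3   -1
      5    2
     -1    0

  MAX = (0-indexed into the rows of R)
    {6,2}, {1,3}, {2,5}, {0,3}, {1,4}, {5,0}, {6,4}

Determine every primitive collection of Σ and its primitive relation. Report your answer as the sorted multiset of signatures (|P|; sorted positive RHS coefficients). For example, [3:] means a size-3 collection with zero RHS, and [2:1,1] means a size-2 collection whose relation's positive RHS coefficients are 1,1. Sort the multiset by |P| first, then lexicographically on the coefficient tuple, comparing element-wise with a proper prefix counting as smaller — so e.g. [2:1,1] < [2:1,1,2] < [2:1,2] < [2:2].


Minimal non-faces — 14 found among 7 rays, 7 max cones:

  P = {0,4}:  v_{0} + v_{4} = 0 — sig = [2:]
  P = {1,2}:  v_{1} + v_{2} = 0 — sig = [2:]
  P = {3,6}:  v_{3} + v_{6} = 0 — sig = [2:]
  P = {0,1}:  v_{0} + v_{1} = v_{3} — sig = [2:1]
  P = {0,2}:  v_{0} + v_{2} = v_{5} — sig = [2:1]
  P = {0,6}:  v_{0} + v_{6} = v_{2} — sig = [2:1]
  P = {1,5}:  v_{1} + v_{5} = v_{0} — sig = [2:1]
  P = {1,6}:  v_{1} + v_{6} = v_{4} — sig = [2:1]
  P = {2,3}:  v_{2} + v_{3} = v_{0} — sig = [2:1]
  P = {2,4}:  v_{2} + v_{4} = v_{6} — sig = [2:1]
  P = {3,4}:  v_{3} + v_{4} = v_{1} — sig = [2:1]
  P = {4,5}:  v_{4} + v_{5} = v_{2} — sig = [2:1]
  P = {3,5}:  v_{3} + v_{5} = 2·v_{0} — sig = [2:2]
  P = {5,6}:  v_{5} + v_{6} = 2·v_{2} — sig = [2:2]

Hence PRS(X_Σ) =
{ [2:] ×3,  [2:1] ×9,  [2:2] ×2 }


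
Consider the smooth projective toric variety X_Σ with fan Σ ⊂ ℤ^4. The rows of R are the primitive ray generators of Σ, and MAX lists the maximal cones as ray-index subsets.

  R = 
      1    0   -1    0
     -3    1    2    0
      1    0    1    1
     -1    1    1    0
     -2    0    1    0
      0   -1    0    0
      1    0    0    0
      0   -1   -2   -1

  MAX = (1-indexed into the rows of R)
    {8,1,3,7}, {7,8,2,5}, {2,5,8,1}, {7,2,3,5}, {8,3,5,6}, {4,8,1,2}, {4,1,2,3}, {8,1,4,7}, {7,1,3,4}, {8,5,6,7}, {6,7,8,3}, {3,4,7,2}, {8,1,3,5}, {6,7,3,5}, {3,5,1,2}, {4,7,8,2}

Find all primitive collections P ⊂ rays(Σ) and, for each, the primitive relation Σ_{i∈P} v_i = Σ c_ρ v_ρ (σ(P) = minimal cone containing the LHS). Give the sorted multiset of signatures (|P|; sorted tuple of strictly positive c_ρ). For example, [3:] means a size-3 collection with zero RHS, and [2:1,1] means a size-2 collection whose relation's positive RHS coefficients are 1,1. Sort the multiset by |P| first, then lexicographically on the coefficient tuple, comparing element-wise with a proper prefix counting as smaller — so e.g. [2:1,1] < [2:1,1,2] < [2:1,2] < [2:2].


9 collections generate NE(X_Σ); each relation:

  • {4,5}:  v_{4} + v_{5} = v_{2}  ⟹  sig = [2:1]
  • {1,6}:  v_{1} + v_{6} = v_{3} + v_{8}  ⟹  sig = [2:1,1]
  • {4,6}:  v_{4} + v_{6} = v_{5} + v_{7}  ⟹  sig = [2:1,1]
  • {2,6}:  v_{2} + v_{6} = 2·v_{5} + v_{7}  ⟹  sig = [2:1,2]
  • {1,5,7}:  v_{1} + v_{5} + v_{7} = 0  ⟹  sig = [3:]
  • {3,4,8}:  v_{3} + v_{4} + v_{8} = 0  ⟹  sig = [3:]
  • {1,2,7}:  v_{1} + v_{2} + v_{7} = v_{4}  ⟹  sig = [3:1]
  • {2,3,8}:  v_{2} + v_{3} + v_{8} = v_{5}  ⟹  sig = [3:1]
  • {3,5,7,8}:  v_{3} + v_{5} + v_{7} + v_{8} = v_{6}  ⟹  sig = [4:1]

Sorted signature multiset PRS(X):
[[2:1], [2:1,1], [2:1,1], [2:1,2], [3:], [3:], [3:1], [3:1], [4:1]]


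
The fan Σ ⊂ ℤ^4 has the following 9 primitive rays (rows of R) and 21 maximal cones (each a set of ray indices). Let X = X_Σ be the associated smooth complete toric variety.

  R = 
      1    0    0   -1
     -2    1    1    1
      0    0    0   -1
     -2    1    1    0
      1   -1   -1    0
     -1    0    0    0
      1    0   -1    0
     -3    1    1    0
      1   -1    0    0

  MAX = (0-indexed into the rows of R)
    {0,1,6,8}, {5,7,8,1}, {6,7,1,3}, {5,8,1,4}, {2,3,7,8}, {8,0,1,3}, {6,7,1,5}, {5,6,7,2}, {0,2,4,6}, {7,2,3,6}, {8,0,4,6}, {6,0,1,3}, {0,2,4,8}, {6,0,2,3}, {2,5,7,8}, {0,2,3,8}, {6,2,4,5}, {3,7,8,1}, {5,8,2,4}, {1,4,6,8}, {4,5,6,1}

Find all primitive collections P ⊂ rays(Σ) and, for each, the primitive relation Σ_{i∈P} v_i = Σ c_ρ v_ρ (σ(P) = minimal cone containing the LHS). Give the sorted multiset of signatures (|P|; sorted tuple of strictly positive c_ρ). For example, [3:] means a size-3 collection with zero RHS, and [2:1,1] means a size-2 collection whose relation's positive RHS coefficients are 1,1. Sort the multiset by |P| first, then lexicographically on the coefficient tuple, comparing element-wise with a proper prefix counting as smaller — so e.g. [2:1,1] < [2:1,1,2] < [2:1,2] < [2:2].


Σ has 11 primitive collections:

  P = {0,5}:  v_{0} + v_{5} = v_{2} ; sig = [2:1]
  P = {1,2}:  v_{1} + v_{2} = v_{3} ; sig = [2:1]
  P = {3,4}:  v_{3} + v_{4} = v_{5} ; sig = [2:1]
  P = {3,5}:  v_{3} + v_{5} = v_{7} ; sig = [2:1]
  P = {0,7}:  v_{0} + v_{7} = v_{2} + v_{3} ; sig = [2:1,1]
  P = {4,7}:  v_{4} + v_{7} = 2·v_{5} ; sig = [2:2]
  P = {0,1,4}:  v_{0} + v_{1} + v_{4} = 0 ; sig = [3:]
  P = {3,6,8}:  v_{3} + v_{6} + v_{8} = 0 ; sig = [3:]
  P = {5,6,8}:  v_{5} + v_{6} + v_{8} = v_{4} ; sig = [3:1]
  P = {6,7,8}:  v_{6} + v_{7} + v_{8} = v_{5} ; sig = [3:1]
  P = {2,6,8}:  v_{2} + v_{6} + v_{8} = v_{0} + v_{4} ; sig = [3:1,1]

so the primitive-relation signature multiset is
    |P|=2: 6 collections, coeffs (1), (1), (1), (1), (1,1), (2)
    |P|=3: 5 collections, coeffs (), (), (1), (1), (1,1)


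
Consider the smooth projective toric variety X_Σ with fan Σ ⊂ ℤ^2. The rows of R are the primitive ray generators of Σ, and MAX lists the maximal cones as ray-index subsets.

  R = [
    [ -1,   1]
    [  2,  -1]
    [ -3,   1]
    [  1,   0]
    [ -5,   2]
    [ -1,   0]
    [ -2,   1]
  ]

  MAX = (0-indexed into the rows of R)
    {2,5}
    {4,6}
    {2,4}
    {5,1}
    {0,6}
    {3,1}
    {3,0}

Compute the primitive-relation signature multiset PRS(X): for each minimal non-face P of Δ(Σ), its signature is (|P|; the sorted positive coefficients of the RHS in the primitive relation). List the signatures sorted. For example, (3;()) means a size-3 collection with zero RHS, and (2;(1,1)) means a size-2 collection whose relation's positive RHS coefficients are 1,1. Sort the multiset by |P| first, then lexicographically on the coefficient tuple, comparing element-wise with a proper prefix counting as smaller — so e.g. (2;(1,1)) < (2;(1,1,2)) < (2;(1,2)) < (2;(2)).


14 collections generate NE(X_Σ); each relation:

  P={1,6}:  v_{1} + v_{6} = 0  so sig = (2;())
  P={3,5}:  v_{3} + v_{5} = 0  so sig = (2;())
  P={0,1}:  v_{0} + v_{1} = v_{3}  so sig = (2;(1))
  P={0,5}:  v_{0} + v_{5} = v_{6}  so sig = (2;(1))
  P={1,2}:  v_{1} + v_{2} = v_{5}  so sig = (2;(1))
  P={1,4}:  v_{1} + v_{4} = v_{2}  so sig = (2;(1))
  P={2,3}:  v_{2} + v_{3} = v_{6}  so sig = (2;(1))
  P={2,6}:  v_{2} + v_{6} = v_{4}  so sig = (2;(1))
  P={3,6}:  v_{3} + v_{6} = v_{0}  so sig = (2;(1))
  P={5,6}:  v_{5} + v_{6} = v_{2}  so sig = (2;(1))
  P={0,2}:  v_{0} + v_{2} = 2·v_{6}  so sig = (2;(2))
  P={3,4}:  v_{3} + v_{4} = 2·v_{6}  so sig = (2;(2))
  P={4,5}:  v_{4} + v_{5} = 2·v_{2}  so sig = (2;(2))
  P={0,4}:  v_{0} + v_{4} = 3·v_{6}  so sig = (2;(3))

so the primitive-relation signature multiset is
[(2;()), (2;()), (2;(1)), (2;(1)), (2;(1)), (2;(1)), (2;(1)), (2;(1)), (2;(1)), (2;(1)), (2;(2)), (2;(2)), (2;(2)), (2;(3))]


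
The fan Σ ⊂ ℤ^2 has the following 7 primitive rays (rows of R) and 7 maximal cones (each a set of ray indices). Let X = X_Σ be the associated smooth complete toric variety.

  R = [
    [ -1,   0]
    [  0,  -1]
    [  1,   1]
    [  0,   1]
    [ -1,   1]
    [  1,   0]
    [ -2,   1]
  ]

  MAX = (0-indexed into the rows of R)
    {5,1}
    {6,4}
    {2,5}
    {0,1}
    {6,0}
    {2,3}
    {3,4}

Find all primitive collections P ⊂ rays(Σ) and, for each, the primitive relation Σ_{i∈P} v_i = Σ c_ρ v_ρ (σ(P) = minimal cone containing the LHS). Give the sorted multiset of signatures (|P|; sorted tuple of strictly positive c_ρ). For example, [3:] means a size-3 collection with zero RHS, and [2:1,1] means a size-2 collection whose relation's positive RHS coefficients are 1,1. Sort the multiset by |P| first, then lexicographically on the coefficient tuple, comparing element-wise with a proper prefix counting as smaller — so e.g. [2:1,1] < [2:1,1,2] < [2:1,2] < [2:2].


14 collections generate NE(X_Σ); each relation:

  P = {0,5}:  v_{0} + v_{5} = 0  so sig = [2:]
  P = {1,3}:  v_{1} + v_{3} = 0  so sig = [2:]
  P = {0,2}:  v_{0} + v_{2} = v_{3}  so sig = [2:1]
  P = {0,3}:  v_{0} + v_{3} = v_{4}  so sig = [2:1]
  P = {0,4}:  v_{0} + v_{4} = v_{6}  so sig = [2:1]
  P = {1,2}:  v_{1} + v_{2} = v_{5}  so sig = [2:1]
  P = {1,4}:  v_{1} + v_{4} = v_{0}  so sig = [2:1]
  P = {3,5}:  v_{3} + v_{5} = v_{2}  so sig = [2:1]
  P = {4,5}:  v_{4} + v_{5} = v_{3}  so sig = [2:1]
  P = {5,6}:  v_{5} + v_{6} = v_{4}  so sig = [2:1]
  P = {2,6}:  v_{2} + v_{6} = v_{3} + v_{4}  so sig = [2:1,1]
  P = {1,6}:  v_{1} + v_{6} = 2·v_{0}  so sig = [2:2]
  P = {2,4}:  v_{2} + v_{4} = 2·v_{3}  so sig = [2:2]
  P = {3,6}:  v_{3} + v_{6} = 2·v_{4}  so sig = [2:2]

Sorted signature multiset PRS(X):
    |P|=2: 14 collections, coeffs (), (), (1), (1), (1), (1), (1), (1), (1), (1), (1,1), (2), (2), (2)


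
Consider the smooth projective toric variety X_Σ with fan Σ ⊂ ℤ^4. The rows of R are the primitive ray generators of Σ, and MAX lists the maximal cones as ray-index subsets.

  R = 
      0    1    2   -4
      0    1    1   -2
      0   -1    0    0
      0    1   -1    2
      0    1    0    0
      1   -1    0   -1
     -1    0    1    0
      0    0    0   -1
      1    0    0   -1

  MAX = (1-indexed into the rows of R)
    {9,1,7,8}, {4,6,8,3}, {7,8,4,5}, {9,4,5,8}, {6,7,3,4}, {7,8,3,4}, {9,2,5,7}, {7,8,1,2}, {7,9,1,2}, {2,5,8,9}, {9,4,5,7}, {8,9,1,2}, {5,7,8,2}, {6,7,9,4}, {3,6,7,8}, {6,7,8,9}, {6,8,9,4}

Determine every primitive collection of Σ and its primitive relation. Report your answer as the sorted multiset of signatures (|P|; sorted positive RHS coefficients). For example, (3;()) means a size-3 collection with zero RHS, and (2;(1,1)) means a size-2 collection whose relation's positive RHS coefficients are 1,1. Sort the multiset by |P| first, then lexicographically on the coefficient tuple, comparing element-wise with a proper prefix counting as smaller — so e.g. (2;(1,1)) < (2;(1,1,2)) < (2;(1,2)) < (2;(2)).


14 collections generate NE(X_Σ); each relation:

  {3,5}:  v_{3} + v_{5} = 0 ; sig = (2;())
  {3,9}:  v_{3} + v_{9} = v_{6} ; sig = (2;(1))
  {5,6}:  v_{5} + v_{6} = v_{9} ; sig = (2;(1))
  {1,4}:  v_{1} + v_{4} = v_{2} + v_{5} ; sig = (2;(1,1))
  {2,3}:  v_{2} + v_{3} = v_{7} + v_{8} + v_{9} ; sig = (2;(1,1,1))
  {2,6}:  v_{2} + v_{6} = v_{7} + v_{8} + 2·v_{9} ; sig = (2;(1,1,2))
  {1,5}:  v_{1} + v_{5} = 2·v_{2} ; sig = (2;(2))
  {2,4}:  v_{2} + v_{4} = 2·v_{5} ; sig = (2;(2))
  {1,3}:  v_{1} + v_{3} = 2·v_{7} + 2·v_{8} + 2·v_{9} ; sig = (2;(2,2,2))
  {1,6}:  v_{1} + v_{6} = 2·v_{7} + 2·v_{8} + 3·v_{9} ; sig = (2;(2,2,3))
  {4,6,7,8}:  v_{4} + v_{6} + v_{7} + v_{8} = 0 ; sig = (4;())
  {2,7,8,9}:  v_{2} + v_{7} + v_{8} + v_{9} = v_{1} ; sig = (4;(1))
  {4,7,8,9}:  v_{4} + v_{7} + v_{8} + v_{9} = v_{5} ; sig = (4;(1))
  {5,7,8,9}:  v_{5} + v_{7} + v_{8} + v_{9} = v_{2} ; sig = (4;(1))

so the primitive-relation signature multiset is
{ (2;()),  (2;(1)) ×2,  (2;(1,1)),  (2;(1,1,1)),  (2;(1,1,2)),  (2;(2)) ×2,  (2;(2,2,2)),  (2;(2,2,3)),  (4;()),  (4;(1)) ×3 }


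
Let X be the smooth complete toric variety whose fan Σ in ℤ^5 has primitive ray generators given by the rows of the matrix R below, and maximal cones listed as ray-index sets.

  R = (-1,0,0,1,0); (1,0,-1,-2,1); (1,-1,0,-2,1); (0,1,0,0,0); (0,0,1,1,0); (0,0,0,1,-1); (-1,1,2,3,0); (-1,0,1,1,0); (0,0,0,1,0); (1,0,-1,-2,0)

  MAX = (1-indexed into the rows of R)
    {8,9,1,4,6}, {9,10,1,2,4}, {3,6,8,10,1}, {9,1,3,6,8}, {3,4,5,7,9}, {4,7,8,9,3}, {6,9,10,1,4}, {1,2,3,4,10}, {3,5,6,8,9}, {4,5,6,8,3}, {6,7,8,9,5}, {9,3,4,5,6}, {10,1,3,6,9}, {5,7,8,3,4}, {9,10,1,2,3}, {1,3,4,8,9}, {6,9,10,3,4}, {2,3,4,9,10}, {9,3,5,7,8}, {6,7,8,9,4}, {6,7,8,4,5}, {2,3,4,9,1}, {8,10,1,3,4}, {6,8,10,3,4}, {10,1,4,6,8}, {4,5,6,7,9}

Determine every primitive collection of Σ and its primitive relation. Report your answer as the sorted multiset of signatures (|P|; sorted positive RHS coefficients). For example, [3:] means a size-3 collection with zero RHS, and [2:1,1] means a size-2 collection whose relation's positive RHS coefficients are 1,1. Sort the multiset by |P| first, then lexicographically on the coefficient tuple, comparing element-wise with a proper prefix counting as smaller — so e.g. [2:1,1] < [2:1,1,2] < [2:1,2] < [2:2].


The 14 primitive collections of Σ (r=10, n=5):

  {1,5}:  v_{1} + v_{5} = v_{8} + v_{9}  →  sig = [2:1,1]
  {2,6}:  v_{2} + v_{6} = v_{9} + v_{10}  →  sig = [2:1,1]
  {7,10}:  v_{7} + v_{10} = v_{4} + v_{5}  →  sig = [2:1,1]
  {2,5}:  v_{2} + v_{5} = v_{3} + v_{4} + v_{9}  →  sig = [2:1,1,1]
  {2,8}:  v_{2} + v_{8} = v_{1} + v_{3} + v_{4}  →  sig = [2:1,1,1]
  {5,10}:  v_{5} + v_{10} = v_{3} + v_{4} + v_{6}  →  sig = [2:1,1,1]
  {2,7}:  v_{2} + v_{7} = v_{3} + 2·v_{4} + v_{8} + 2·v_{9}  →  sig = [2:1,1,2,2]
  {1,7}:  v_{1} + v_{7} = v_{4} + 2·v_{8} + 2·v_{9}  →  sig = [2:1,2,2]
  {8,9,10}:  v_{8} + v_{9} + v_{10} = 0  →  sig = [3:]
  {3,6,7}:  v_{3} + v_{6} + v_{7} = 2·v_{5}  →  sig = [3:2]
  {1,3,4,6}:  v_{1} + v_{3} + v_{4} + v_{6} = 0  →  sig = [4:]
  {4,5,8,9}:  v_{4} + v_{5} + v_{8} + v_{9} = v_{7}  →  sig = [4:1]
  {1,3,4,9,10}:  v_{1} + v_{3} + v_{4} + v_{9} + v_{10} = v_{2}  →  sig = [5:1]
  {3,4,6,8,9}:  v_{3} + v_{4} + v_{6} + v_{8} + v_{9} = v_{5}  →  sig = [5:1]

Hence PRS(X_Σ) =
    [2:1,1]
    [2:1,1]
    [2:1,1]
    [2:1,1,1]
    [2:1,1,1]
    [2:1,1,1]
    [2:1,1,2,2]
    [2:1,2,2]
    [3:]
    [3:2]
    [4:]
    [4:1]
    [5:1]
    [5:1]


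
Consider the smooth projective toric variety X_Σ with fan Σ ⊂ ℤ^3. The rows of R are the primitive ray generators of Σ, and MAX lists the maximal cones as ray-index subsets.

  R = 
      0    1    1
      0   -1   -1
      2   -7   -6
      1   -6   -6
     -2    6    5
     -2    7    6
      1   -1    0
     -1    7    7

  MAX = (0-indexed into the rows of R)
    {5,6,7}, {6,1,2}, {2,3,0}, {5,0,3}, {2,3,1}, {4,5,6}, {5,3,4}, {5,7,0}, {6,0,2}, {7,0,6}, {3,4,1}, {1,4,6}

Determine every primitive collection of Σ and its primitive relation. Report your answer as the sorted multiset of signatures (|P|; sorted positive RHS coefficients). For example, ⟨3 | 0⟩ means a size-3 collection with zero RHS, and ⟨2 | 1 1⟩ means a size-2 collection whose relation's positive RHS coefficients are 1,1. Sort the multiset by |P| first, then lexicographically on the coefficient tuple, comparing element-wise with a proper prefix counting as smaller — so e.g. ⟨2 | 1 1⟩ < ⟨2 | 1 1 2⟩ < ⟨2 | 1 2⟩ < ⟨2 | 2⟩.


Minimal non-faces — 11 found among 8 rays, 12 max cones:

  P={0,1}:  v_{0} + v_{1} = 0 ; sig = ⟨2 | 0⟩
  P={2,5}:  v_{2} + v_{5} = 0 ; sig = ⟨2 | 0⟩
  P={0,4}:  v_{0} + v_{4} = v_{5} ; sig = ⟨2 | 1⟩
  P={1,5}:  v_{1} + v_{5} = v_{4} ; sig = ⟨2 | 1⟩
  P={2,4}:  v_{2} + v_{4} = v_{1} ; sig = ⟨2 | 1⟩
  P={3,6}:  v_{3} + v_{6} = v_{2} ; sig = ⟨2 | 1⟩
  P={3,7}:  v_{3} + v_{7} = v_{0} ; sig = ⟨2 | 1⟩
  P={1,7}:  v_{1} + v_{7} = v_{5} + v_{6} ; sig = ⟨2 | 1 1⟩
  P={2,7}:  v_{2} + v_{7} = v_{0} + v_{6} ; sig = ⟨2 | 1 1⟩
  P={4,7}:  v_{4} + v_{7} = 2·v_{5} + v_{6} ; sig = ⟨2 | 1 2⟩
  P={0,5,6}:  v_{0} + v_{5} + v_{6} = v_{7} ; sig = ⟨3 | 1⟩

Signatures (|P|; sorted positive RHS coefficients), sorted:
{ ⟨2 | 0⟩ ×2,  ⟨2 | 1⟩ ×5,  ⟨2 | 1 1⟩ ×2,  ⟨2 | 1 2⟩,  ⟨3 | 1⟩ }


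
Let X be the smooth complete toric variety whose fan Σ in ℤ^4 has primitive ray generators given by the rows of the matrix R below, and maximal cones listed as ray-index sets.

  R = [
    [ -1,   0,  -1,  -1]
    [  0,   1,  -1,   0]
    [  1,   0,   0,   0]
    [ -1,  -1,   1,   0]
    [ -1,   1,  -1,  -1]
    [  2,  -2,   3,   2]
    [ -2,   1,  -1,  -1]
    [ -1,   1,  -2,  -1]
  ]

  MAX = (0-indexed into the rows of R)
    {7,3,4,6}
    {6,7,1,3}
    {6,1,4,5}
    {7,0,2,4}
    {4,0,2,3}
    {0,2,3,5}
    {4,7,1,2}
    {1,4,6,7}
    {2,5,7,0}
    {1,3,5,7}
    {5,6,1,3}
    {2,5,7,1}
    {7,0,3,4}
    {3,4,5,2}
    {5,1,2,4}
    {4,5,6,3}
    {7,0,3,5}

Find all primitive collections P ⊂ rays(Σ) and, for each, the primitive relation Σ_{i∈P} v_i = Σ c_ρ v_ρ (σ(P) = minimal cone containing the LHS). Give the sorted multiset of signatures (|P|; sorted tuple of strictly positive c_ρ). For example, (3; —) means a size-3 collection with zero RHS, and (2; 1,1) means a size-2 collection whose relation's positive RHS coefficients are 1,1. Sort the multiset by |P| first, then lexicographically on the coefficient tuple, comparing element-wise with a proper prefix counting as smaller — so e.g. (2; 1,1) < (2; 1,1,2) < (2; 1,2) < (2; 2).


Primitive collections (9):

  P = {0,1}:  v_{0} + v_{1} = v_{7}  →  sig = (2; 1)
  P = {2,6}:  v_{2} + v_{6} = v_{4}  →  sig = (2; 1)
  P = {0,6}:  v_{0} + v_{6} = v_{3} + v_{4} + v_{7}  →  sig = (2; 1,1,1)
  P = {1,2,3}:  v_{1} + v_{2} + v_{3} = 0  →  sig = (3; —)
  P = {4,5,7}:  v_{4} + v_{5} + v_{7} = 0  →  sig = (3; —)
  P = {1,3,4}:  v_{1} + v_{3} + v_{4} = v_{6}  →  sig = (3; 1)
  P = {2,3,7}:  v_{2} + v_{3} + v_{7} = v_{0}  →  sig = (3; 1)
  P = {0,4,5}:  v_{0} + v_{4} + v_{5} = v_{2} + v_{3}  →  sig = (3; 1,1)
  P = {5,6,7}:  v_{5} + v_{6} + v_{7} = v_{1} + v_{3}  →  sig = (3; 1,1)

Signatures (|P|; sorted positive RHS coefficients), sorted:
    |P|=2: 3 collections, coeffs (1), (1), (1,1,1)
    |P|=3: 6 collections, coeffs (), (), (1), (1), (1,1), (1,1)


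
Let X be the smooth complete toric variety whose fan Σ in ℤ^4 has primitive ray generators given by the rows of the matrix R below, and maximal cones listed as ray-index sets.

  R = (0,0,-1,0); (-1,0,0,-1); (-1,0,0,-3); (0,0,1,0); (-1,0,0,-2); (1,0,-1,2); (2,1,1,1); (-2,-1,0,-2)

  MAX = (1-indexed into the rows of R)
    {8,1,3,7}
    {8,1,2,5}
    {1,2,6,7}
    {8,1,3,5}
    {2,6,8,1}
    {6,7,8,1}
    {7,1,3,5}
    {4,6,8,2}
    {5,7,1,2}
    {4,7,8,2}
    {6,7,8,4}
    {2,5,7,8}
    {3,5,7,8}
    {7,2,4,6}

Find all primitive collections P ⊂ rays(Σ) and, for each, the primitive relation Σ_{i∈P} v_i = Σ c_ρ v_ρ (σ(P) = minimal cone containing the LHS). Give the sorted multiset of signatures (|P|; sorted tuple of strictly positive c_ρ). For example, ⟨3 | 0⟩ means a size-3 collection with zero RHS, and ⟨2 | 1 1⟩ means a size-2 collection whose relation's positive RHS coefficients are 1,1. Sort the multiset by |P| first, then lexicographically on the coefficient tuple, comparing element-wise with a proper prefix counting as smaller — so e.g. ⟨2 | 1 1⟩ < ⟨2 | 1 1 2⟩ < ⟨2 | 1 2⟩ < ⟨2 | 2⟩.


Primitive collections (9):

  • {1,4}:  v_{1} + v_{4} = 0  ⟹  sig = ⟨2 | 0⟩
  • {5,6}:  v_{5} + v_{6} = v_{1}  ⟹  sig = ⟨2 | 1⟩
  • {3,4}:  v_{3} + v_{4} = v_{5} + v_{7} + v_{8}  ⟹  sig = ⟨2 | 1 1 1⟩
  • {4,5}:  v_{4} + v_{5} = v_{2} + v_{7} + v_{8}  ⟹  sig = ⟨2 | 1 1 1⟩
  • {3,6}:  v_{3} + v_{6} = 2·v_{1} + v_{7} + v_{8}  ⟹  sig = ⟨2 | 1 1 2⟩
  • {2,3}:  v_{2} + v_{3} = 2·v_{5}  ⟹  sig = ⟨2 | 2⟩
  • {2,6,7,8}:  v_{2} + v_{6} + v_{7} + v_{8} = 0  ⟹  sig = ⟨4 | 0⟩
  • {1,2,7,8}:  v_{1} + v_{2} + v_{7} + v_{8} = v_{5}  ⟹  sig = ⟨4 | 1⟩
  • {1,5,7,8}:  v_{1} + v_{5} + v_{7} + v_{8} = v_{3}  ⟹  sig = ⟨4 | 1⟩

so the primitive-relation signature multiset is
    |P|=2: 6 collections, coeffs (), (1), (1,1,1), (1,1,1), (1,1,2), (2)
    |P|=4: 3 collections, coeffs (), (1), (1)


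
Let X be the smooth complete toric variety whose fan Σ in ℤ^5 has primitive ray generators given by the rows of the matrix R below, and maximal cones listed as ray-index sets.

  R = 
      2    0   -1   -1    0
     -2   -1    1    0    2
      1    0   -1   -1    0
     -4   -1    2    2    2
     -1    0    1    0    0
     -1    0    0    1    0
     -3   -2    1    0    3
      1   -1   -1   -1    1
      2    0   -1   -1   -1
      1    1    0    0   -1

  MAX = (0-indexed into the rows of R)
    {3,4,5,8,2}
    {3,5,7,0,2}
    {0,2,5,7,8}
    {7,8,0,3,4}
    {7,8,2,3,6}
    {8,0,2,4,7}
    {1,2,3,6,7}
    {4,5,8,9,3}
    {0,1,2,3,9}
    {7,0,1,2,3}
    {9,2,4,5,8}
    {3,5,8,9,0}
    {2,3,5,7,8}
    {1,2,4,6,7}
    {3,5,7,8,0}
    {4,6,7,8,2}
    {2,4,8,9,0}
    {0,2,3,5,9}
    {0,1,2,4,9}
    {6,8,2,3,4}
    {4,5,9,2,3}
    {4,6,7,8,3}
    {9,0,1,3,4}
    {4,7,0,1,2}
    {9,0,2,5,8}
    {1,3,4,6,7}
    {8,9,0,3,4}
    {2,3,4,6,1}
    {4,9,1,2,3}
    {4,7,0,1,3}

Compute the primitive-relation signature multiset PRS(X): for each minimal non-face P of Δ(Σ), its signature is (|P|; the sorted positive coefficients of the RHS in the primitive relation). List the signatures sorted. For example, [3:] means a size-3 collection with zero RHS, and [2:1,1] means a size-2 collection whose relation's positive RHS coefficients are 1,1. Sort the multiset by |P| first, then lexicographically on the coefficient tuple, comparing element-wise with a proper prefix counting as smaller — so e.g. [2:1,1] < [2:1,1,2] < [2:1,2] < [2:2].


12 collections generate NE(X_Σ); each relation:

  {6,9}:  v_{6} + v_{9} = v_{1} ; sig = [2:1]
  {7,9}:  v_{7} + v_{9} = v_{0} ; sig = [2:1]
  {0,6}:  v_{0} + v_{6} = v_{1} + v_{7} ; sig = [2:1,1]
  {1,5}:  v_{1} + v_{5} = v_{2} + v_{3} ; sig = [2:1,1]
  {1,8}:  v_{1} + v_{8} = v_{4} + v_{7} ; sig = [2:1,1]
  {5,6}:  v_{5} + v_{6} = 2·v_{2} + 2·v_{3} + v_{8} ; sig = [2:1,2,2]
  {0,4,5}:  v_{0} + v_{4} + v_{5} = 0 ; sig = [3:]
  {4,5,7}:  v_{4} + v_{5} + v_{7} = v_{2} + v_{3} + v_{8} ; sig = [3:1,1,1]
  {2,3,8,9}:  v_{2} + v_{3} + v_{8} + v_{9} = 0 ; sig = [4:]
  {0,2,3,4}:  v_{0} + v_{2} + v_{3} + v_{4} = v_{1} ; sig = [4:1]
  {0,2,3,8}:  v_{0} + v_{2} + v_{3} + v_{8} = v_{7} ; sig = [4:1]
  {2,3,4,7}:  v_{2} + v_{3} + v_{4} + v_{7} = v_{6} ; sig = [4:1]

Hence PRS(X_Σ) =
{ [2:1] ×2,  [2:1,1] ×3,  [2:1,2,2],  [3:],  [3:1,1,1],  [4:],  [4:1] ×3 }


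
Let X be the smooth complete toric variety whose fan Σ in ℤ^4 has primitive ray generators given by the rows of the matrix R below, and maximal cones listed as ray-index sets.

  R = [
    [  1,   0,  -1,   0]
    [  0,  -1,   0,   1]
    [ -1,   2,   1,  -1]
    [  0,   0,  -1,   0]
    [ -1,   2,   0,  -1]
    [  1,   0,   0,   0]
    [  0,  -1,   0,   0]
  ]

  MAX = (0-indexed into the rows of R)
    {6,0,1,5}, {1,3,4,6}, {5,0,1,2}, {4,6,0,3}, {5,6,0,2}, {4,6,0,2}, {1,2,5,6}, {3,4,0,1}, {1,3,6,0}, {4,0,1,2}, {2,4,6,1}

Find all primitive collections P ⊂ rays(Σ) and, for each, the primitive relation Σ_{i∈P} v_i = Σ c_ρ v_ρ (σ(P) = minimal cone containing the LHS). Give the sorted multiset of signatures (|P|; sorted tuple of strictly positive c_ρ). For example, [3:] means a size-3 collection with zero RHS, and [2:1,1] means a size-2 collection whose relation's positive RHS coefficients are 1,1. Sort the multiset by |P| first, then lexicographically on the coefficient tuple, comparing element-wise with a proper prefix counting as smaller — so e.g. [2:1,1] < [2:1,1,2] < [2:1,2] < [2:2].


5 collections generate NE(X_Σ); each relation:

  P={2,3}:  v_{2} + v_{3} = v_{4} ; sig = [2:1]
  P={3,5}:  v_{3} + v_{5} = v_{0} ; sig = [2:1]
  P={4,5}:  v_{4} + v_{5} = v_{0} + v_{2} ; sig = [2:1,1]
  P={0,1,2,6}:  v_{0} + v_{1} + v_{2} + v_{6} = 0 ; sig = [4:]
  P={0,1,4,6}:  v_{0} + v_{1} + v_{4} + v_{6} = v_{3} ; sig = [4:1]

Sorted signature multiset PRS(X):
[[2:1], [2:1], [2:1,1], [4:], [4:1]]


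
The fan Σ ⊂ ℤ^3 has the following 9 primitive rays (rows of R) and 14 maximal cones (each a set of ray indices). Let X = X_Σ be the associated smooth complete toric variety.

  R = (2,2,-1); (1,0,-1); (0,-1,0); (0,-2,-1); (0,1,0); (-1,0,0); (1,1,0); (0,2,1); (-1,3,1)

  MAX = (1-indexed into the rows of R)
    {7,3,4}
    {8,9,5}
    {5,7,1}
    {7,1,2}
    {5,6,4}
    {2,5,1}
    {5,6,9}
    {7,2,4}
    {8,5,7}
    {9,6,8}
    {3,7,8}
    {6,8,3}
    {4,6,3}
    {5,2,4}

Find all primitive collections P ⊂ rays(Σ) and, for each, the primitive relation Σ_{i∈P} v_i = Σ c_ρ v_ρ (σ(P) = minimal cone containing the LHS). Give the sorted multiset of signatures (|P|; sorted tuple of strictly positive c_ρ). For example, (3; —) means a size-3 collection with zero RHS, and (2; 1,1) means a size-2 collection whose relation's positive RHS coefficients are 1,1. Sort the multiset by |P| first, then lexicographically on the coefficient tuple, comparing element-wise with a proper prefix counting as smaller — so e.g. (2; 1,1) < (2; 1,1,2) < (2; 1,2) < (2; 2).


The 18 primitive collections of Σ (r=9, n=3):

  {3,5}:  v_{3} + v_{5} = 0 — sig = (2; —)
  {4,8}:  v_{4} + v_{8} = 0 — sig = (2; —)
  {6,7}:  v_{6} + v_{7} = v_{5} — sig = (2; 1)
  {1,3}:  v_{1} + v_{3} = v_{2} + v_{7} — sig = (2; 1,1)
  {2,3}:  v_{2} + v_{3} = v_{4} + v_{7} — sig = (2; 1,1)
  {2,8}:  v_{2} + v_{8} = v_{5} + v_{7} — sig = (2; 1,1)
  {3,9}:  v_{3} + v_{9} = v_{6} + v_{8} — sig = (2; 1,1)
  {4,9}:  v_{4} + v_{9} = v_{5} + v_{6} — sig = (2; 1,1)
  {1,6}:  v_{1} + v_{6} = v_{2} + 2·v_{5} — sig = (2; 1,2)
  {2,6}:  v_{2} + v_{6} = v_{4} + 2·v_{5} — sig = (2; 1,2)
  {7,9}:  v_{7} + v_{9} = 2·v_{5} + v_{8} — sig = (2; 1,2)
  {1,9}:  v_{1} + v_{9} = 4·v_{5} + v_{7} — sig = (2; 1,4)
  {1,4}:  v_{1} + v_{4} = 2·v_{2} — sig = (2; 2)
  {1,8}:  v_{1} + v_{8} = 2·v_{5} + 2·v_{7} — sig = (2; 2,2)
  {2,9}:  v_{2} + v_{9} = 3·v_{5} — sig = (2; 3)
  {2,5,7}:  v_{2} + v_{5} + v_{7} = v_{1} — sig = (3; 1)
  {4,5,7}:  v_{4} + v_{5} + v_{7} = v_{2} — sig = (3; 1)
  {5,6,8}:  v_{5} + v_{6} + v_{8} = v_{9} — sig = (3; 1)

Sorted signature multiset PRS(X):
{ (2; —) ×2,  (2; 1),  (2; 1,1) ×5,  (2; 1,2) ×3,  (2; 1,4),  (2; 2),  (2; 2,2),  (2; 3),  (3; 1) ×3 }


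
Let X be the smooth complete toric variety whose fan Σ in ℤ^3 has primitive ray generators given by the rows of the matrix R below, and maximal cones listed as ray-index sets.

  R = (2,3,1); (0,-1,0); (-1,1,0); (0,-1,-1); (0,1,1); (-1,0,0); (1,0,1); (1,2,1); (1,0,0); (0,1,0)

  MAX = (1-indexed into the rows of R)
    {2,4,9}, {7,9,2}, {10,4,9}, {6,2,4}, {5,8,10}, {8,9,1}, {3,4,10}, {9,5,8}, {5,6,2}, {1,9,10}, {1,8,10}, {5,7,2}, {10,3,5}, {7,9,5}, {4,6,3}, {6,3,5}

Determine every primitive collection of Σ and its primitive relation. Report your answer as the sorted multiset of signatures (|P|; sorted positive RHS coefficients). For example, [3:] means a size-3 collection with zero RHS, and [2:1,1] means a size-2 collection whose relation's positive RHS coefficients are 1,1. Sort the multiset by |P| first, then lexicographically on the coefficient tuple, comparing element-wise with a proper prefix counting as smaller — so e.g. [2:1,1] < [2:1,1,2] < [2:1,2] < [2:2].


Δ(Σ) — 10 vertices, 24 min non-faces:

  • {2,10}:  v_{2} + v_{10} = 0  so sig = [2:]
  • {4,5}:  v_{4} + v_{5} = 0  so sig = [2:]
  • {6,9}:  v_{6} + v_{9} = 0  so sig = [2:]
  • {2,3}:  v_{2} + v_{3} = v_{6}  so sig = [2:1]
  • {3,7}:  v_{3} + v_{7} = v_{5}  so sig = [2:1]
  • {3,9}:  v_{3} + v_{9} = v_{10}  so sig = [2:1]
  • {6,10}:  v_{6} + v_{10} = v_{3}  so sig = [2:1]
  • {1,2}:  v_{1} + v_{2} = v_{8} + v_{9}  so sig = [2:1,1]
  • {1,6}:  v_{1} + v_{6} = v_{8} + v_{10}  so sig = [2:1,1]
  • {2,8}:  v_{2} + v_{8} = v_{5} + v_{9}  so sig = [2:1,1]
  • {4,7}:  v_{4} + v_{7} = v_{2} + v_{9}  so sig = [2:1,1]
  • {4,8}:  v_{4} + v_{8} = v_{9} + v_{10}  so sig = [2:1,1]
  • {6,7}:  v_{6} + v_{7} = v_{2} + v_{5}  so sig = [2:1,1]
  • {6,8}:  v_{6} + v_{8} = v_{5} + v_{10}  so sig = [2:1,1]
  • {7,10}:  v_{7} + v_{10} = v_{5} + v_{9}  so sig = [2:1,1]
  • {1,7}:  v_{1} + v_{7} = v_{5} + v_{8} + 2·v_{9}  so sig = [2:1,1,2]
  • {1,3}:  v_{1} + v_{3} = v_{8} + 2·v_{10}  so sig = [2:1,2]
  • {3,8}:  v_{3} + v_{8} = v_{5} + 2·v_{10}  so sig = [2:1,2]
  • {1,5}:  v_{1} + v_{5} = 2·v_{8}  so sig = [2:2]
  • {1,4}:  v_{1} + v_{4} = 2·v_{9} + 2·v_{10}  so sig = [2:2,2]
  • {7,8}:  v_{7} + v_{8} = 2·v_{5} + 2·v_{9}  so sig = [2:2,2]
  • {2,5,9}:  v_{2} + v_{5} + v_{9} = v_{7}  so sig = [3:1]
  • {5,9,10}:  v_{5} + v_{9} + v_{10} = v_{8}  so sig = [3:1]
  • {8,9,10}:  v_{8} + v_{9} + v_{10} = v_{1}  so sig = [3:1]

so the primitive-relation signature multiset is
    [2:]
    [2:]
    [2:]
    [2:1]
    [2:1]
    [2:1]
    [2:1]
    [2:1,1]
    [2:1,1]
    [2:1,1]
    [2:1,1]
    [2:1,1]
    [2:1,1]
    [2:1,1]
    [2:1,1]
    [2:1,1,2]
    [2:1,2]
    [2:1,2]
    [2:2]
    [2:2,2]
    [2:2,2]
    [3:1]
    [3:1]
    [3:1]
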